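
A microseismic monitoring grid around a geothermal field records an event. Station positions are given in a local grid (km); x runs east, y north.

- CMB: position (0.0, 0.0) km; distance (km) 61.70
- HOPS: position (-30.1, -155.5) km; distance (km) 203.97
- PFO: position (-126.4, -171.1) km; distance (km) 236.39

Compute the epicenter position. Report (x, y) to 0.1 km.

Circle about each station: x² + y² = 61.70²; (x + 30.1)² + (y + 155.5)² = 203.97²; (x + 126.4)² + (y + 171.1)² = 236.39².
Subtracting the CMB equation from the HOPS and PFO equations removes the quadratic terms:
-60.2 x − 311.0 y = -12710.61
-252.8 x − 342.2 y = -6821.17
Solving the 2×2 system: x ≈ -38.4, y ≈ 48.3 km.

(-38.4, 48.3)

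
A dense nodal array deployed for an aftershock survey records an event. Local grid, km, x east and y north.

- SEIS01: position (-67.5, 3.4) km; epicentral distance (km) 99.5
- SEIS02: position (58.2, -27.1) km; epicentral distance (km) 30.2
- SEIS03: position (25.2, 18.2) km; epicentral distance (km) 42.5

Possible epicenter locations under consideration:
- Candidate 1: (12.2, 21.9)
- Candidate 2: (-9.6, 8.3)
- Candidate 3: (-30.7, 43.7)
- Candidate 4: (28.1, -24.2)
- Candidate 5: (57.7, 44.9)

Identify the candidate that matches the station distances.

For each candidate, compare |candidate − station| to the reported distance:
Candidate 1: residuals SEIS01 17.7, SEIS02 37.0, SEIS03 29.0 → max 37.0 km
Candidate 2: residuals SEIS01 41.4, SEIS02 46.3, SEIS03 6.3 → max 46.3 km
Candidate 3: residuals SEIS01 44.9, SEIS02 83.4, SEIS03 18.9 → max 83.4 km
Candidate 4: residuals SEIS01 0.0, SEIS02 0.0, SEIS03 0.0 → max 0.0 km
Candidate 5: residuals SEIS01 32.4, SEIS02 41.8, SEIS03 0.4 → max 41.8 km
Only Candidate 4 has all residuals ≈ 0.

Candidate 4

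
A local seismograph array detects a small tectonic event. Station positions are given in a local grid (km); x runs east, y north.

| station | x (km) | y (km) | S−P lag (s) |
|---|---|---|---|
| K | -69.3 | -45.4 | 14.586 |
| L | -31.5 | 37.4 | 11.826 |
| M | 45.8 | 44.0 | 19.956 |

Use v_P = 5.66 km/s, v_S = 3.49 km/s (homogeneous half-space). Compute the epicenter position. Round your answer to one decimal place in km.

x ≈ -133.9 km, y ≈ 70.6 km

Distance from S−P lag: d = Δt · v_P v_S / (v_P − v_S) = Δt · (5.66·3.49)/(5.66−3.49) ≈ 9.1029·Δt.
So d_K = 132.78, d_L = 107.65, d_M = 181.66 km.
Circle about each station: (x + 69.3)² + (y + 45.4)² = 132.78²; (x + 31.5)² + (y − 37.4)² = 107.65²; (x − 45.8)² + (y − 44.0)² = 181.66².
Subtracting the K equation from the L and M equations removes the quadratic terms:
75.6 x + 165.6 y = 1569.37
230.2 x + 178.8 y = -18199.84
Solving the 2×2 system: x ≈ -133.9, y ≈ 70.6 km.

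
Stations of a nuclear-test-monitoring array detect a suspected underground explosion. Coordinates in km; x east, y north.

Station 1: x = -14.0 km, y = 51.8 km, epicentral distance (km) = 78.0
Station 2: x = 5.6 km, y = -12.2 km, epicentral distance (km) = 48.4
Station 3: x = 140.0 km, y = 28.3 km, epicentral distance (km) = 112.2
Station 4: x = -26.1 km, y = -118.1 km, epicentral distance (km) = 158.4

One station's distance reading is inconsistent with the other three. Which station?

Station 1

Solve using three stations at a time. Using Station 2, Station 3, Station 4 (subtract circle equations pairwise → linear system) gives (x, y) ≈ (27.8, 30.9).
Distances from that point to each station vs reported:
  Station 1: calculated 46.8 vs reported 78.0 → residual 31.2 km
  Station 2: calculated 48.5 vs reported 48.4 → residual 0.1 km
  Station 3: calculated 112.2 vs reported 112.2 → residual 0.0 km
  Station 4: calculated 158.4 vs reported 158.4 → residual 0.0 km
Station 2, Station 3, Station 4 are mutually consistent (residuals ≈ 0); Station 1 is off by 31.2 km.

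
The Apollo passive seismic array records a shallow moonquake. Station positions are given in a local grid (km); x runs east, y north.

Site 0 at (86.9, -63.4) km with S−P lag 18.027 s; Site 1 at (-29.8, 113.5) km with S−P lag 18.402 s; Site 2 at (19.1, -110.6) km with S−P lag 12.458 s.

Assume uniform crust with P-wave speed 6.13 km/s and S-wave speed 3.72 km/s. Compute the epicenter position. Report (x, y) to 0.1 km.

Distance from S−P lag: d = Δt · v_P v_S / (v_P − v_S) = Δt · (6.13·3.72)/(6.13−3.72) ≈ 9.4621·Δt.
So d_Site 0 = 170.57, d_Site 1 = 174.12, d_Site 2 = 117.88 km.
Circle about each station: (x − 86.9)² + (y + 63.4)² = 170.57²; (x + 29.8)² + (y − 113.5)² = 174.12²; (x − 19.1)² + (y + 110.6)² = 117.88².
Subtracting the Site 0 equation from the Site 1 and Site 2 equations removes the quadratic terms:
-233.4 x + 353.8 y = 975.47
-135.6 x − 94.4 y = 16224.43
Solving the 2×2 system: x ≈ -83.3, y ≈ -52.2 km.

(-83.3, -52.2)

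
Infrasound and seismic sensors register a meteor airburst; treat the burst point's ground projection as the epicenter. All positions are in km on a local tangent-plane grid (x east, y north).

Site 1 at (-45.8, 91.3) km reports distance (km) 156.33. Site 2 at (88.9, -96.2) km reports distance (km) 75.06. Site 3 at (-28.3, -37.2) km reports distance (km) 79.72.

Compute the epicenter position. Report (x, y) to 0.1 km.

Circle about each station: (x + 45.8)² + (y − 91.3)² = 156.33²; (x − 88.9)² + (y + 96.2)² = 75.06²; (x + 28.3)² + (y + 37.2)² = 79.72².
Subtracting the Site 1 equation from the Site 2 and Site 3 equations removes the quadratic terms:
269.4 x − 375.0 y = 25529.39
35.0 x − 257.0 y = 9835.19
Solving the 2×2 system: x ≈ 51.2, y ≈ -31.3 km.

(51.2, -31.3)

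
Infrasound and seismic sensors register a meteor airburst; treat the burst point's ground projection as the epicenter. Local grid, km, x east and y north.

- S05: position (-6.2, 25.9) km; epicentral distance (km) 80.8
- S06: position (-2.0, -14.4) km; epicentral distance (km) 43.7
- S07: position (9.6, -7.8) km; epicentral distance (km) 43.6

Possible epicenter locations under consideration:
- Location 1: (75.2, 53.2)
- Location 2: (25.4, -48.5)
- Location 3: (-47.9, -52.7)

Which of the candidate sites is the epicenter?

For each candidate, compare |candidate − station| to the reported distance:
Location 1: residuals S05 5.1, S06 58.9, S07 46.0 → max 58.9 km
Location 2: residuals S05 0.0, S06 0.0, S07 0.1 → max 0.1 km
Location 3: residuals S05 8.2, S06 16.1, S07 29.4 → max 29.4 km
Only Location 2 has all residuals ≈ 0.

Location 2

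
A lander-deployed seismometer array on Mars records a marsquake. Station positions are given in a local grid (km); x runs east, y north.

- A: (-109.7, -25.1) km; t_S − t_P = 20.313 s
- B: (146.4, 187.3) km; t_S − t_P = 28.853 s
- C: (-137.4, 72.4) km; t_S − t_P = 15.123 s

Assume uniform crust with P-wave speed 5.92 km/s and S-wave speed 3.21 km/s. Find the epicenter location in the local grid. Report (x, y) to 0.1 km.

(-33.9, 95.5)

Distance from S−P lag: d = Δt · v_P v_S / (v_P − v_S) = Δt · (5.92·3.21)/(5.92−3.21) ≈ 7.0123·Δt.
So d_A = 142.44, d_B = 202.32, d_C = 106.05 km.
Circle about each station: (x + 109.7)² + (y + 25.1)² = 142.44²; (x − 146.4)² + (y − 187.3)² = 202.32²; (x + 137.4)² + (y − 72.4)² = 106.05².
Subtracting pairs of circle equations eliminates x²+y² and gives linear equations (the radical axes):
512.2 x + 424.8 y = 23205.92
-55.4 x + 195.0 y = 20498.97
Solving the 2×2 system: x ≈ -33.9, y ≈ 95.5 km.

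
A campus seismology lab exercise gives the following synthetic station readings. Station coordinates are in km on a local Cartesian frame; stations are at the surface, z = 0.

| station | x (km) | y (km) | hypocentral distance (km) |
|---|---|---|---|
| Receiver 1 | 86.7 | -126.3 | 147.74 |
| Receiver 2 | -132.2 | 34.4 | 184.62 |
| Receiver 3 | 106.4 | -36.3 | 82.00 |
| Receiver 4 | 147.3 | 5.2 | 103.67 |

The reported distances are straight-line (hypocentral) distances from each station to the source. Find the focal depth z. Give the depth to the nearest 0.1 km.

z ≈ 30.7 km

Each station gives a sphere (x−x_i)² + (y−y_i)² + z² = d_i² (stations at z=0).
Subtracting the Receiver 1 sphere from Receiver 2 and Receiver 3: z² cancels, leaving linear equations in x and y:
-437.8 x + 321.4 y = -17065.82
39.4 x + 180.0 y = 4273.18
Solving: x ≈ 48.599, y ≈ 13.102 km (keep extra digits for the depth step; rounded: 48.6, 13.1).
Then from the Receiver 1 sphere: z² = 147.74² − (x − 86.7)² − (y + 126.3)² with x = 48.599, y = 13.102, so z ≈ 30.700 ≈ 30.7 km.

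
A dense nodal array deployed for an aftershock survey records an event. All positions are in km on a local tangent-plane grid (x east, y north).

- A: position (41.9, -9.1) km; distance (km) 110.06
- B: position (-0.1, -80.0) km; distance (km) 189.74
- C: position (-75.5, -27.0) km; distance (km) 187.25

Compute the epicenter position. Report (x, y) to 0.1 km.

(63.1, 98.9)

Circle about each station: (x − 41.9)² + (y + 9.1)² = 110.06²; (x + 0.1)² + (y + 80.0)² = 189.74²; (x + 75.5)² + (y + 27.0)² = 187.25².
Subtracting the A equation from the B and C equations removes the quadratic terms:
-84.0 x − 141.8 y = -19326.47
-234.8 x − 35.8 y = -18358.53
Solving the 2×2 system: x ≈ 63.1, y ≈ 98.9 km.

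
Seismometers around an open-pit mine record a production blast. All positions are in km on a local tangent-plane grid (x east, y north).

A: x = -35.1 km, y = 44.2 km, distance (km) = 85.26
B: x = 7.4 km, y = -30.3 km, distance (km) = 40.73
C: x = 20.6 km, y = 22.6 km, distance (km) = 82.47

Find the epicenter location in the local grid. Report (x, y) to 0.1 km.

(-31.9, -41.0)

Circle about each station: (x + 35.1)² + (y − 44.2)² = 85.26²; (x − 7.4)² + (y + 30.3)² = 40.73²; (x − 20.6)² + (y − 22.6)² = 82.47².
Subtracting the A equation from the B and C equations removes the quadratic terms:
85.0 x − 149.0 y = 3397.53
111.4 x − 43.2 y = -1782.56
Solving the 2×2 system: x ≈ -31.9, y ≈ -41.0 km.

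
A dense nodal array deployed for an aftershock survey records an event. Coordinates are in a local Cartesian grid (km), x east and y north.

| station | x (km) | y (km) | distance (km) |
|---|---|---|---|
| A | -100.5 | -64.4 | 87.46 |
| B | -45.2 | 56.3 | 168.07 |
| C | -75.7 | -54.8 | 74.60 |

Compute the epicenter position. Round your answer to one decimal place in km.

Circle about each station: (x + 100.5)² + (y + 64.4)² = 87.46²; (x + 45.2)² + (y − 56.3)² = 168.07²; (x + 75.7)² + (y + 54.8)² = 74.60².
Subtracting the A equation from the B and C equations removes the quadratic terms:
110.6 x + 241.4 y = -29633.15
49.6 x + 19.2 y = -3429.99
Solving the 2×2 system: x ≈ -26.3, y ≈ -110.7 km.

(-26.3, -110.7)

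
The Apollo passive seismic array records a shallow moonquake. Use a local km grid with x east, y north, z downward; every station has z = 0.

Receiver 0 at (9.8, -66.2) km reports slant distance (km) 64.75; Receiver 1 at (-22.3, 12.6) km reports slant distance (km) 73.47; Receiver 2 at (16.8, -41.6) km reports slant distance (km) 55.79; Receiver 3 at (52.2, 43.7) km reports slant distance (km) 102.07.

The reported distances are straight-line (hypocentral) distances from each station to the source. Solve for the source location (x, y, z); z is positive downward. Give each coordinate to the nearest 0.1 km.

x ≈ 5.4 km, y ≈ -29.7 km, depth ≈ 53.3 km

Each station gives a sphere (x−x_i)² + (y−y_i)² + z² = d_i² (stations at z=0).
Subtracting the Receiver 0 sphere from Receiver 1 and Receiver 2: z² cancels, leaving linear equations in x and y:
-64.2 x + 157.6 y = -5027.71
14.0 x + 49.2 y = -1385.64
Solving: x ≈ 5.403, y ≈ -29.701 km (keep extra digits for the depth step; rounded: 5.4, -29.7).
Then from the Receiver 0 sphere: z² = 64.75² − (x − 9.8)² − (y + 66.2)² with x = 5.403, y = -29.701, so z ≈ 53.302 ≈ 53.3 km.
Check against Receiver 3 (with the unrounded solution): distance 102.07 ≈ 102.07 km. ✓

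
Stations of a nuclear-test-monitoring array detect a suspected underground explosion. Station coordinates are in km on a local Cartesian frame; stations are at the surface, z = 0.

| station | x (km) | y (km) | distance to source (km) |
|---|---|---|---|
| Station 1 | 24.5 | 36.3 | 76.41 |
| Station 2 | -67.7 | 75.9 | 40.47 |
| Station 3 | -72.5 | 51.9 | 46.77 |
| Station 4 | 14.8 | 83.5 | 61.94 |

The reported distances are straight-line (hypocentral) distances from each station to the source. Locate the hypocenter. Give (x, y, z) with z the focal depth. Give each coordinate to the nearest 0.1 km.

Each station gives a sphere (x−x_i)² + (y−y_i)² + z² = d_i² (stations at z=0).
Subtracting the Station 1 sphere from Station 2 and Station 3: z² cancels, leaving linear equations in x and y:
-184.4 x + 79.2 y = 12626.83
-194.0 x + 31.2 y = 9682.98
Solving: x ≈ -38.801, y ≈ 69.090 km (keep extra digits for the depth step; rounded: -38.8, 69.1).
Then from the Station 1 sphere: z² = 76.41² − (x − 24.5)² − (y − 36.3)² with x = -38.801, y = 69.090, so z ≈ 27.501 ≈ 27.5 km.
Check against Station 4 (with the unrounded solution): distance 61.94 ≈ 61.94 km. ✓

(-38.8, 69.1, 27.5)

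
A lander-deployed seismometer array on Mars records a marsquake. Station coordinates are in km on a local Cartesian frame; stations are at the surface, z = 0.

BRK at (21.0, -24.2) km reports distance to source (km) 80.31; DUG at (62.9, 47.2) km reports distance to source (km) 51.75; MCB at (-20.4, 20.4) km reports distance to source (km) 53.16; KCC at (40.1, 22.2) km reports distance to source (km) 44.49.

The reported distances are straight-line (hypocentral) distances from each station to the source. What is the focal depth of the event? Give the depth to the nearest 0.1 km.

z ≈ 20.8 km

Each station gives a sphere (x−x_i)² + (y−y_i)² + z² = d_i² (stations at z=0).
Subtracting the BRK sphere from DUG and MCB: z² cancels, leaving linear equations in x and y:
83.8 x + 142.8 y = 8929.24
-82.8 x + 89.2 y = 3429.39
Solving: x ≈ 15.896, y ≈ 53.201 km (keep extra digits for the depth step; rounded: 15.9, 53.2).
Then from the BRK sphere: z² = 80.31² − (x − 21.0)² − (y + 24.2)² with x = 15.896, y = 53.201, so z ≈ 20.802 ≈ 20.8 km.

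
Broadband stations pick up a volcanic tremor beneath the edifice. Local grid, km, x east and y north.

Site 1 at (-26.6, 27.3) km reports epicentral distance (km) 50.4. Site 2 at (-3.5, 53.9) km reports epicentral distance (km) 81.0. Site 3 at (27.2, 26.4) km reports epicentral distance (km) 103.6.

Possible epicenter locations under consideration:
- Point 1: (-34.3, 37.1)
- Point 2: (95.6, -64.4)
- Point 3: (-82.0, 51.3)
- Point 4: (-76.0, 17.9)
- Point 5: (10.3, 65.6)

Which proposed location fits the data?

Point 4

For each candidate, compare |candidate − station| to the reported distance:
Point 1: residuals Site 1 37.9, Site 2 45.9, Site 3 41.2 → max 45.9 km
Point 2: residuals Site 1 102.4, Site 2 73.3, Site 3 10.1 → max 102.4 km
Point 3: residuals Site 1 10.0, Site 2 2.5, Site 3 8.4 → max 10.0 km
Point 4: residuals Site 1 0.1, Site 2 0.1, Site 3 0.1 → max 0.1 km
Point 5: residuals Site 1 2.8, Site 2 62.9, Site 3 60.9 → max 62.9 km
Only Point 4 has all residuals ≈ 0.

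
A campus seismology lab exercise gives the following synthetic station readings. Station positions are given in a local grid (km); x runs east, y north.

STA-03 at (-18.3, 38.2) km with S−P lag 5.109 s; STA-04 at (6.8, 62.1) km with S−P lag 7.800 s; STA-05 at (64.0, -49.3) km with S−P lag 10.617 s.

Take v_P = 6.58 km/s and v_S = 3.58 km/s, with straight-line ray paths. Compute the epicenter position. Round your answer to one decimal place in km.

Distance from S−P lag: d = Δt · v_P v_S / (v_P − v_S) = Δt · (6.58·3.58)/(6.58−3.58) ≈ 7.8521·Δt.
So d_STA-03 = 40.12, d_STA-04 = 61.25, d_STA-05 = 83.37 km.
Circle about each station: (x + 18.3)² + (y − 38.2)² = 40.12²; (x − 6.8)² + (y − 62.1)² = 61.25²; (x − 64.0)² + (y + 49.3)² = 83.37².
Subtracting the STA-03 equation from the STA-04 and STA-05 equations removes the quadratic terms:
50.2 x + 47.8 y = -33.43
164.6 x − 175.0 y = -608.58
Solving the 2×2 system: x ≈ -2.1, y ≈ 1.5 km.
Check against STA-03 (with the unrounded x, y): √((x + 18.3)²+(y − 38.2)²) = 40.11 ≈ 40.12 km. ✓

(-2.1, 1.5)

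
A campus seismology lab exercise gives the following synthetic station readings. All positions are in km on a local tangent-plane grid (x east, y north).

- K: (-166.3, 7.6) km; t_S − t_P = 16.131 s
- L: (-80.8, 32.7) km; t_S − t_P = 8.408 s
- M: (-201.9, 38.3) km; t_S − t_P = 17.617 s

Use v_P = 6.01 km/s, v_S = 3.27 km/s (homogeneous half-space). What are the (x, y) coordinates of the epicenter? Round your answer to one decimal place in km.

Distance from S−P lag: d = Δt · v_P v_S / (v_P − v_S) = Δt · (6.01·3.27)/(6.01−3.27) ≈ 7.1725·Δt.
So d_K = 115.70, d_L = 60.31, d_M = 126.36 km.
Circle about each station: (x + 166.3)² + (y − 7.6)² = 115.70²; (x + 80.8)² + (y − 32.7)² = 60.31²; (x + 201.9)² + (y − 38.3)² = 126.36².
Subtracting the K equation from the L and M equations removes the quadratic terms:
171.0 x + 50.2 y = -10366.33
-71.2 x + 61.4 y = 11936.69
Solving the 2×2 system: x ≈ -87.8, y ≈ 92.6 km.
Check against K (with the unrounded x, y): √((x + 166.3)²+(y − 7.6)²) = 115.69 ≈ 115.70 km. ✓

(-87.8, 92.6)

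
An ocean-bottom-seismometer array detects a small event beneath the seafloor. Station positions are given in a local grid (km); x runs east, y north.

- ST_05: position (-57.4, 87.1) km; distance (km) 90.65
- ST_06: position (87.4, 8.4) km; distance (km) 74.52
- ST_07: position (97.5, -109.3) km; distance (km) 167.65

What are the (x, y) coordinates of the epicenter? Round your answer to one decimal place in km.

Circle about each station: (x + 57.4)² + (y − 87.1)² = 90.65²; (x − 87.4)² + (y − 8.4)² = 74.52²; (x − 97.5)² + (y + 109.3)² = 167.65².
Subtracting the ST_05 equation from the ST_06 and ST_07 equations removes the quadratic terms:
289.6 x − 157.4 y = -507.66
309.8 x − 392.8 y = -9317.53
Solving the 2×2 system: x ≈ 19.5, y ≈ 39.1 km.

(19.5, 39.1)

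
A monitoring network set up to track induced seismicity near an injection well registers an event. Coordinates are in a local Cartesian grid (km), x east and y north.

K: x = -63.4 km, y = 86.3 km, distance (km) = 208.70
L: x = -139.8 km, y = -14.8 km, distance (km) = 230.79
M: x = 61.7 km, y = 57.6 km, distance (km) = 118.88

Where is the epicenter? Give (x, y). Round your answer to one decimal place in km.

(86.8, -58.6)

Circle about each station: (x + 63.4)² + (y − 86.3)² = 208.70²; (x + 139.8)² + (y + 14.8)² = 230.79²; (x − 61.7)² + (y − 57.6)² = 118.88².
Subtracting the K equation from the L and M equations removes the quadratic terms:
-152.8 x − 202.2 y = -1412.50
250.2 x − 57.4 y = 25080.64
Solving the 2×2 system: x ≈ 86.8, y ≈ -58.6 km.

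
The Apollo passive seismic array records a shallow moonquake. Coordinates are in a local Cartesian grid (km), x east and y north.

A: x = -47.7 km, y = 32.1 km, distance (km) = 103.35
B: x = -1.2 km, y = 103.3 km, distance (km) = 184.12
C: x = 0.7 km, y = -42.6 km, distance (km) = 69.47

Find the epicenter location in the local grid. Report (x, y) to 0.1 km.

-63.1 km east, -70.1 km north

Circle about each station: (x + 47.7)² + (y − 32.1)² = 103.35²; (x + 1.2)² + (y − 103.3)² = 184.12²; (x − 0.7)² + (y + 42.6)² = 69.47².
Subtracting pairs of circle equations eliminates x²+y² and gives linear equations (the radical axes):
93.0 x + 142.4 y = -15852.32
96.8 x − 149.4 y = 4364.69
Solving the 2×2 system: x ≈ -63.1, y ≈ -70.1 km.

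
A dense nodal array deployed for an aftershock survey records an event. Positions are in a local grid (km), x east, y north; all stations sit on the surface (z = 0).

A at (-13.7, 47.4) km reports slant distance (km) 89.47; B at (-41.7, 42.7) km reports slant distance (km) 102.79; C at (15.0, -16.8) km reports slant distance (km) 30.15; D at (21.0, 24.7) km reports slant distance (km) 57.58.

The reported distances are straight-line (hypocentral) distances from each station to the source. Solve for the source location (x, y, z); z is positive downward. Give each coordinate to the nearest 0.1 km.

Each station gives a sphere (x−x_i)² + (y−y_i)² + z² = d_i² (stations at z=0).
Subtracting the A sphere from B and C: z² cancels, leaving linear equations in x and y:
-56.0 x − 9.4 y = -1433.17
57.4 x − 128.4 y = 5168.65
Solving: x ≈ 30.091, y ≈ -26.802 km (keep extra digits for the depth step; rounded: 30.1, -26.8).
Then from the A sphere: z² = 89.47² − (x + 13.7)² − (y − 47.4)² with x = 30.091, y = -26.802, so z ≈ 24.110 ≈ 24.1 km.

(30.1, -26.8, 24.1)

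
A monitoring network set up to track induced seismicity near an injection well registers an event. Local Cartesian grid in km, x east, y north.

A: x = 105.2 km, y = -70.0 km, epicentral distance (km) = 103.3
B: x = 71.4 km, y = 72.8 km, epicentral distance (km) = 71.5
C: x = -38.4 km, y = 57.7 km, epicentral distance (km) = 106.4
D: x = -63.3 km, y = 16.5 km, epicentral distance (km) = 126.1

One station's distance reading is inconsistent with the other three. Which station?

Solve using three stations at a time. Using A, C, D (subtract circle equations pairwise → linear system) gives (x, y) ≈ (62.6, 24.1).
Distances from that point to each station vs reported:
  A: calculated 103.3 vs reported 103.3 → residual 0.0 km
  B: calculated 49.5 vs reported 71.5 → residual 22.0 km
  C: calculated 106.4 vs reported 106.4 → residual 0.0 km
  D: calculated 126.1 vs reported 126.1 → residual 0.0 km
A, C, D are mutually consistent (residuals ≈ 0); B is off by 22.0 km.

B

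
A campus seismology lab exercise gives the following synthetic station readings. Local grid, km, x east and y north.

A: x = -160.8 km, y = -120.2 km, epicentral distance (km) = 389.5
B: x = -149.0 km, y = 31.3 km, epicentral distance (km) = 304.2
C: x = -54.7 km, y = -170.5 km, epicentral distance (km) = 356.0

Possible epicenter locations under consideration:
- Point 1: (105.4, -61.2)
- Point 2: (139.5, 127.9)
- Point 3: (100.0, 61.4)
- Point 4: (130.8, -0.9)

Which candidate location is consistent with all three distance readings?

For each candidate, compare |candidate − station| to the reported distance:
Point 1: residuals A 116.8, B 33.5, C 162.1 → max 162.1 km
Point 2: residuals A 0.0, B 0.0, C 0.0 → max 0.0 km
Point 3: residuals A 71.7, B 53.4, C 77.2 → max 77.2 km
Point 4: residuals A 74.4, B 22.6, C 104.7 → max 104.7 km
Only Point 2 has all residuals ≈ 0.

Point 2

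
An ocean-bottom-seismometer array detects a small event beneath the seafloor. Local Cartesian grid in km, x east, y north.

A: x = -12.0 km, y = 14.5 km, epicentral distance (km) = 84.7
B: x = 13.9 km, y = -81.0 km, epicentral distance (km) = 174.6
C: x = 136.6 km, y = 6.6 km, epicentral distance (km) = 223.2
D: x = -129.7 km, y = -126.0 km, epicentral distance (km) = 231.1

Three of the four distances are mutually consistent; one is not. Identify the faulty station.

D

Solve using three stations at a time. Using A, B, C (subtract circle equations pairwise → linear system) gives (x, y) ≈ (-78.2, 67.3).
Distances from that point to each station vs reported:
  A: calculated 84.7 vs reported 84.7 → residual 0.0 km
  B: calculated 174.6 vs reported 174.6 → residual 0.0 km
  C: calculated 223.2 vs reported 223.2 → residual 0.0 km
  D: calculated 200.1 vs reported 231.1 → residual 31.0 km
A, B, C are mutually consistent (residuals ≈ 0); D is off by 31.0 km.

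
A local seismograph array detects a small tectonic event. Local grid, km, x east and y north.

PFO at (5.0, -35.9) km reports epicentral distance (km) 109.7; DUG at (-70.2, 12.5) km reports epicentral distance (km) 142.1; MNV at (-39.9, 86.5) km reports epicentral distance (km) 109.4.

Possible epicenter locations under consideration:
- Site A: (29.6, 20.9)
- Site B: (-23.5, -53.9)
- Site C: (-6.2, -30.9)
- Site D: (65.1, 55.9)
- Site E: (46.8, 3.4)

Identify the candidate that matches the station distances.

For each candidate, compare |candidate − station| to the reported distance:
Site A: residuals PFO 47.8, DUG 41.9, MNV 13.8 → max 47.8 km
Site B: residuals PFO 76.0, DUG 60.9, MNV 32.0 → max 76.0 km
Site C: residuals PFO 97.4, DUG 64.8, MNV 12.7 → max 97.4 km
Site D: residuals PFO 0.0, DUG 0.0, MNV 0.0 → max 0.0 km
Site E: residuals PFO 52.3, DUG 24.7, MNV 10.7 → max 52.3 km
Only Site D has all residuals ≈ 0.

Site D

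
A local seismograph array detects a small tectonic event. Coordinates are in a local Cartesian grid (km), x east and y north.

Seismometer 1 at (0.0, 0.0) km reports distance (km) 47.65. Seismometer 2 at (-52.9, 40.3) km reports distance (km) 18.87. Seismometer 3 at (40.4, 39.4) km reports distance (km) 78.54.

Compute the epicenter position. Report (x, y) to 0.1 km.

-37.5 km east, 29.4 km north

Circle about each station: x² + y² = 47.65²; (x + 52.9)² + (y − 40.3)² = 18.87²; (x − 40.4)² + (y − 39.4)² = 78.54².
Subtracting pairs of circle equations eliminates x²+y² and gives linear equations (the radical axes):
-105.8 x + 80.6 y = 6336.95
80.8 x + 78.8 y = -713.49
Solving the 2×2 system: x ≈ -37.5, y ≈ 29.4 km.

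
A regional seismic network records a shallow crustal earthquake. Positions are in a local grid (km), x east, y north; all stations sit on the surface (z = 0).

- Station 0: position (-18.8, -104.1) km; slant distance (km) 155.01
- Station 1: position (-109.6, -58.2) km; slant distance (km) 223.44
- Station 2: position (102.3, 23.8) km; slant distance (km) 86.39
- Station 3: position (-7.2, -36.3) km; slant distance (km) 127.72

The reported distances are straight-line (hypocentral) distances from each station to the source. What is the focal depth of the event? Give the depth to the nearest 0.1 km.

Each station gives a sphere (x−x_i)² + (y−y_i)² + z² = d_i² (stations at z=0).
Subtracting the Station 0 sphere from Station 1 and Station 2: z² cancels, leaving linear equations in x and y:
-181.6 x + 91.8 y = -21688.18
242.2 x + 255.8 y = 16406.35
Solving: x ≈ 102.697, y ≈ -33.099 km (keep extra digits for the depth step; rounded: 102.7, -33.1).
Then from the Station 0 sphere: z² = 155.01² − (x + 18.8)² − (y + 104.1)² with x = 102.697, y = -33.099, so z ≈ 65.003 ≈ 65.0 km.

65.0 km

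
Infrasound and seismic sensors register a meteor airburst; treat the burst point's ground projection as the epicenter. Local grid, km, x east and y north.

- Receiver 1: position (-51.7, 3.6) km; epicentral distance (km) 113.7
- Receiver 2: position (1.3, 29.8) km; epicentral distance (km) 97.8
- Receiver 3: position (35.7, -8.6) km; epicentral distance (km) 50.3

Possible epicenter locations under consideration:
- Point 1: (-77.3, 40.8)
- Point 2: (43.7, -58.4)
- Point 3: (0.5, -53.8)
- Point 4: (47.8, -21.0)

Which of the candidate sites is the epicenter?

Point 2

For each candidate, compare |candidate − station| to the reported distance:
Point 1: residuals Receiver 1 68.5, Receiver 2 18.4, Receiver 3 73.0 → max 73.0 km
Point 2: residuals Receiver 1 0.1, Receiver 2 0.1, Receiver 3 0.1 → max 0.1 km
Point 3: residuals Receiver 1 36.1, Receiver 2 14.2, Receiver 3 7.0 → max 36.1 km
Point 4: residuals Receiver 1 11.2, Receiver 2 28.9, Receiver 3 33.0 → max 33.0 km
Only Point 2 has all residuals ≈ 0.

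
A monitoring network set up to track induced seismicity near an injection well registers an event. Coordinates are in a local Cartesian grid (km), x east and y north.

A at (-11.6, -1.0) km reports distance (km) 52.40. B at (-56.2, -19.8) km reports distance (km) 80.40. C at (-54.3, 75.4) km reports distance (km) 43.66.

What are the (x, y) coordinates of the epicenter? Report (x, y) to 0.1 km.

Circle about each station: (x + 11.6)² + (y + 1.0)² = 52.40²; (x + 56.2)² + (y + 19.8)² = 80.40²; (x + 54.3)² + (y − 75.4)² = 43.66².
Subtracting the A equation from the B and C equations removes the quadratic terms:
-89.2 x − 37.6 y = -303.48
-85.4 x + 152.8 y = 9337.65
Solving the 2×2 system: x ≈ -18.1, y ≈ 51.0 km.

-18.1 km east, 51.0 km north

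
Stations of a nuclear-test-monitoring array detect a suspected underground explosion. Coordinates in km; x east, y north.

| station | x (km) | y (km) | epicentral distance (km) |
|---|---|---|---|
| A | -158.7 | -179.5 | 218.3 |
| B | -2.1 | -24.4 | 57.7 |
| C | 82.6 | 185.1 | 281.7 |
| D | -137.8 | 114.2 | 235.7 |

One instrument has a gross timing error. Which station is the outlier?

A

Solve using three stations at a time. Using B, C, D (subtract circle equations pairwise → linear system) gives (x, y) ≈ (-7.1, -82.0).
Distances from that point to each station vs reported:
  A: calculated 180.3 vs reported 218.3 → residual 38.0 km
  B: calculated 57.8 vs reported 57.7 → residual 0.1 km
  C: calculated 281.7 vs reported 281.7 → residual 0.0 km
  D: calculated 235.7 vs reported 235.7 → residual 0.0 km
B, C, D are mutually consistent (residuals ≈ 0); A is off by 38.0 km.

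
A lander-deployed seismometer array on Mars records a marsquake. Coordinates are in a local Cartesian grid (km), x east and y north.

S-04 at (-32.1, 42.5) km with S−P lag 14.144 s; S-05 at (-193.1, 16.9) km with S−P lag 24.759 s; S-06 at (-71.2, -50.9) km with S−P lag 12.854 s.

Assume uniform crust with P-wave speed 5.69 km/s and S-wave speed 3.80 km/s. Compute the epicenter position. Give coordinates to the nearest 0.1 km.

Distance from S−P lag: d = Δt · v_P v_S / (v_P − v_S) = Δt · (5.69·3.80)/(5.69−3.80) ≈ 11.4402·Δt.
So d_S-04 = 161.81, d_S-05 = 283.25, d_S-06 = 147.05 km.
Circle about each station: (x + 32.1)² + (y − 42.5)² = 161.81²; (x + 193.1)² + (y − 16.9)² = 283.25²; (x + 71.2)² + (y + 50.9)² = 147.05².
Subtracting pairs of circle equations eliminates x²+y² and gives linear equations (the radical axes):
-322.0 x − 51.2 y = -19311.53
-78.2 x − 186.8 y = 9382.36
Solving the 2×2 system: x ≈ 72.8, y ≈ -80.7 km.
Check against S-04 (with the unrounded x, y): √((x + 32.1)²+(y − 42.5)²) = 161.82 ≈ 161.81 km. ✓

72.8 km east, -80.7 km north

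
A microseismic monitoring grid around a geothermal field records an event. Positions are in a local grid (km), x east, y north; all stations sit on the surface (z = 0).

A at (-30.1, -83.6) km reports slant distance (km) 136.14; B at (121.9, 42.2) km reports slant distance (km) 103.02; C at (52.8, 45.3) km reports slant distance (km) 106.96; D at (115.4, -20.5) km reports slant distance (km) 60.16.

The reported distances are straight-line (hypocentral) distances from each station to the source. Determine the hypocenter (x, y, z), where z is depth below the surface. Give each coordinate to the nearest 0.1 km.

(89.5, -41.9, 49.9)

Each station gives a sphere (x−x_i)² + (y−y_i)² + z² = d_i² (stations at z=0).
Subtracting the A sphere from B and C: z² cancels, leaving linear equations in x and y:
304.0 x + 251.6 y = 16666.46
165.8 x + 257.8 y = 4038.62
Solving: x ≈ 89.494, y ≈ -41.891 km (keep extra digits for the depth step; rounded: 89.5, -41.9).
Then from the A sphere: z² = 136.14² − (x + 30.1)² − (y + 83.6)² with x = 89.494, y = -41.891, so z ≈ 49.917 ≈ 49.9 km.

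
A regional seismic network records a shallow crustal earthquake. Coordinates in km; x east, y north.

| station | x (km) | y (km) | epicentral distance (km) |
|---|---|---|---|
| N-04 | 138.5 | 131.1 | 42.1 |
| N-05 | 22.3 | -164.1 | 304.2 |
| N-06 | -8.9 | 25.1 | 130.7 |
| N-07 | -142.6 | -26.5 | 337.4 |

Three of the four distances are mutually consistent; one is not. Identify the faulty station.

N-06

Solve using three stations at a time. Using N-04, N-05, N-07 (subtract circle equations pairwise → linear system) gives (x, y) ≈ (169.3, 102.2).
Distances from that point to each station vs reported:
  N-04: calculated 42.2 vs reported 42.1 → residual 0.1 km
  N-05: calculated 304.2 vs reported 304.2 → residual 0.0 km
  N-06: calculated 194.2 vs reported 130.7 → residual 63.5 km
  N-07: calculated 337.4 vs reported 337.4 → residual 0.0 km
N-04, N-05, N-07 are mutually consistent (residuals ≈ 0); N-06 is off by 63.5 km.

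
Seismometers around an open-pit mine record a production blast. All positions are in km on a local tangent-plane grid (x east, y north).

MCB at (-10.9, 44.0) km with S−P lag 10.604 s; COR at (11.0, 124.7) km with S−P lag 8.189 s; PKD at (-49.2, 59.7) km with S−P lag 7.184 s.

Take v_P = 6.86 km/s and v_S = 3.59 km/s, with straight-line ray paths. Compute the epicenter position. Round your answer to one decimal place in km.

Distance from S−P lag: d = Δt · v_P v_S / (v_P − v_S) = Δt · (6.86·3.59)/(6.86−3.59) ≈ 7.5313·Δt.
So d_MCB = 79.86, d_COR = 61.67, d_PKD = 54.10 km.
Circle about each station: (x + 10.9)² + (y − 44.0)² = 79.86²; (x − 11.0)² + (y − 124.7)² = 61.67²; (x + 49.2)² + (y − 59.7)² = 54.10².
Subtracting pairs of circle equations eliminates x²+y² and gives linear equations (the radical axes):
43.8 x + 161.4 y = 16190.71
-76.6 x + 31.4 y = 7380.73
Solving the 2×2 system: x ≈ -49.7, y ≈ 113.8 km.
Check against MCB (with the unrounded x, y): √((x + 10.9)²+(y − 44.0)²) = 79.86 ≈ 79.86 km. ✓

-49.7 km east, 113.8 km north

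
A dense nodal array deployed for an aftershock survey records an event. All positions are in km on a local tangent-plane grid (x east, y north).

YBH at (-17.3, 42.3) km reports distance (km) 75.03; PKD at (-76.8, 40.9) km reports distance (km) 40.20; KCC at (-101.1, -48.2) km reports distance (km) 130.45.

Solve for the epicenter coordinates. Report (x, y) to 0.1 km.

x ≈ -81.7 km, y ≈ 80.8 km

Circle about each station: (x + 17.3)² + (y − 42.3)² = 75.03²; (x + 76.8)² + (y − 40.9)² = 40.20²; (x + 101.1)² + (y + 48.2)² = 130.45².
Subtracting the YBH equation from the PKD and KCC equations removes the quadratic terms:
-119.0 x − 2.8 y = 9495.93
-167.6 x − 181.0 y = -931.83
Solving the 2×2 system: x ≈ -81.7, y ≈ 80.8 km.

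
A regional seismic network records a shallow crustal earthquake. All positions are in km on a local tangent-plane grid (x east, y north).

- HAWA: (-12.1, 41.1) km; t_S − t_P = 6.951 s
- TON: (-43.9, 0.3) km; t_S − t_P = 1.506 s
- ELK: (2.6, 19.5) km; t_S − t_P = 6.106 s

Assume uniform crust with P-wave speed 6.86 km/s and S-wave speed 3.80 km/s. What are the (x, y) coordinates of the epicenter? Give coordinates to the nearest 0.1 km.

Distance from S−P lag: d = Δt · v_P v_S / (v_P − v_S) = Δt · (6.86·3.80)/(6.86−3.80) ≈ 8.5190·Δt.
So d_HAWA = 59.22, d_TON = 12.83, d_ELK = 52.02 km.
Circle about each station: (x + 12.1)² + (y − 41.1)² = 59.22²; (x + 43.9)² + (y − 0.3)² = 12.83²; (x − 2.6)² + (y − 19.5)² = 52.02².
Subtracting the HAWA equation from the TON and ELK equations removes the quadratic terms:
-63.6 x − 81.6 y = 3434.08
29.4 x − 43.2 y = -647.68
Solving the 2×2 system: x ≈ -39.1, y ≈ -11.6 km.
Check against HAWA (with the unrounded x, y): √((x + 12.1)²+(y − 41.1)²) = 59.22 ≈ 59.22 km. ✓

(-39.1, -11.6)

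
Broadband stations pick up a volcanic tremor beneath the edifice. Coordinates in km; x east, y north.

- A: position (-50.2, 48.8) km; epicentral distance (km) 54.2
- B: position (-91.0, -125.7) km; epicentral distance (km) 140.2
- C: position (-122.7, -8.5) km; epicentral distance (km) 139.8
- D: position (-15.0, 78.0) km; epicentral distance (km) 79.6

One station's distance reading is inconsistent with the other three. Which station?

C

Solve using three stations at a time. Using A, B, D (subtract circle equations pairwise → linear system) gives (x, y) ≈ (-27.8, -0.5).
Distances from that point to each station vs reported:
  A: calculated 54.2 vs reported 54.2 → residual 0.0 km
  B: calculated 140.2 vs reported 140.2 → residual 0.0 km
  C: calculated 95.2 vs reported 139.8 → residual 44.6 km
  D: calculated 79.6 vs reported 79.6 → residual 0.0 km
A, B, D are mutually consistent (residuals ≈ 0); C is off by 44.6 km.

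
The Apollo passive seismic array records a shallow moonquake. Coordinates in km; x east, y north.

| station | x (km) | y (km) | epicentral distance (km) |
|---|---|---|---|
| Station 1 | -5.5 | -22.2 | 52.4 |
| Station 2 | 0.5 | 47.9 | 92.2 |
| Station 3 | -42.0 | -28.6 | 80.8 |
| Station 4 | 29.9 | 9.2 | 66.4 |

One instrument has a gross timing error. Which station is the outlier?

Solve using three stations at a time. Using Station 1, Station 3, Station 4 (subtract circle equations pairwise → linear system) gives (x, y) ≈ (33.6, -57.2).
Distances from that point to each station vs reported:
  Station 1: calculated 52.5 vs reported 52.4 → residual 0.1 km
  Station 2: calculated 110.2 vs reported 92.2 → residual 18.0 km
  Station 3: calculated 80.8 vs reported 80.8 → residual 0.0 km
  Station 4: calculated 66.5 vs reported 66.4 → residual 0.1 km
Station 1, Station 3, Station 4 are mutually consistent (residuals ≈ 0); Station 2 is off by 18.0 km.

Station 2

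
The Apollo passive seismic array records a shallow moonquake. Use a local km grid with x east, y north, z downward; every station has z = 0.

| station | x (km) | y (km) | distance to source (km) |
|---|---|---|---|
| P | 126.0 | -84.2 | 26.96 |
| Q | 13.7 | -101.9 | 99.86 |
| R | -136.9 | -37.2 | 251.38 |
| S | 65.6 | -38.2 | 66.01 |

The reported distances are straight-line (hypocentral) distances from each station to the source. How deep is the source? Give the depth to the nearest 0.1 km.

Each station gives a sphere (x−x_i)² + (y−y_i)² + z² = d_i² (stations at z=0).
Subtracting the P sphere from Q and R: z² cancels, leaving linear equations in x and y:
-224.6 x − 35.4 y = -21639.52
-525.8 x + 94.0 y = -65305.25
Solving: x ≈ 109.398, y ≈ -82.805 km (keep extra digits for the depth step; rounded: 109.4, -82.8).
Then from the P sphere: z² = 26.96² − (x − 126.0)² − (y + 84.2)² with x = 109.398, y = -82.805, so z ≈ 21.196 ≈ 21.2 km.
Check against S (with the unrounded solution): distance 66.01 ≈ 66.01 km. ✓

21.2 km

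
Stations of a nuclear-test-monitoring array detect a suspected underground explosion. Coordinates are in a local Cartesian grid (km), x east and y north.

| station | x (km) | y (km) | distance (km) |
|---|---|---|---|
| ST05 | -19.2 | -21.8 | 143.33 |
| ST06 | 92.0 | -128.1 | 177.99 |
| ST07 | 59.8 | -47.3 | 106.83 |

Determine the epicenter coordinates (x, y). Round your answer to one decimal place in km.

x ≈ 105.2 km, y ≈ 49.4 km

Circle about each station: (x + 19.2)² + (y + 21.8)² = 143.33²; (x − 92.0)² + (y + 128.1)² = 177.99²; (x − 59.8)² + (y + 47.3)² = 106.83².
Subtracting pairs of circle equations eliminates x²+y² and gives linear equations (the radical axes):
222.4 x − 212.6 y = 12892.78
158.0 x − 51.0 y = 14100.29
Solving the 2×2 system: x ≈ 105.2, y ≈ 49.4 km.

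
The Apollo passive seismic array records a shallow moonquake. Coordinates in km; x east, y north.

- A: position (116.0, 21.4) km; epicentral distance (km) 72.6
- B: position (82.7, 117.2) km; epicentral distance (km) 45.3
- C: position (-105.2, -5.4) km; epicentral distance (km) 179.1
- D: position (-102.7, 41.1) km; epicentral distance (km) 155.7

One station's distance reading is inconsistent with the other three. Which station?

Solve using three stations at a time. Using B, C, D (subtract circle equations pairwise → linear system) gives (x, y) ≈ (43.7, 94.2).
Distances from that point to each station vs reported:
  A: calculated 102.6 vs reported 72.6 → residual 30.0 km
  B: calculated 45.3 vs reported 45.3 → residual 0.0 km
  C: calculated 179.1 vs reported 179.1 → residual 0.0 km
  D: calculated 155.7 vs reported 155.7 → residual 0.0 km
B, C, D are mutually consistent (residuals ≈ 0); A is off by 30.0 km.

A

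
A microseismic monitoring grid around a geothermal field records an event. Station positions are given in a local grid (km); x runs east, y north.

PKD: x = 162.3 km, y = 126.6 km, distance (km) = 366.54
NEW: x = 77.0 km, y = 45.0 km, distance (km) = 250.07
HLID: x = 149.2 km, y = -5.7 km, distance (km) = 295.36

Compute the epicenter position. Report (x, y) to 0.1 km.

Circle about each station: (x − 162.3)² + (y − 126.6)² = 366.54²; (x − 77.0)² + (y − 45.0)² = 250.07²; (x − 149.2)² + (y + 5.7)² = 295.36².
Subtracting the PKD equation from the NEW and HLID equations removes the quadratic terms:
-170.6 x − 163.2 y = 37401.72
-26.2 x − 264.6 y = 27038.32
Solving the 2×2 system: x ≈ -134.2, y ≈ -88.9 km.

x ≈ -134.2 km, y ≈ -88.9 km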